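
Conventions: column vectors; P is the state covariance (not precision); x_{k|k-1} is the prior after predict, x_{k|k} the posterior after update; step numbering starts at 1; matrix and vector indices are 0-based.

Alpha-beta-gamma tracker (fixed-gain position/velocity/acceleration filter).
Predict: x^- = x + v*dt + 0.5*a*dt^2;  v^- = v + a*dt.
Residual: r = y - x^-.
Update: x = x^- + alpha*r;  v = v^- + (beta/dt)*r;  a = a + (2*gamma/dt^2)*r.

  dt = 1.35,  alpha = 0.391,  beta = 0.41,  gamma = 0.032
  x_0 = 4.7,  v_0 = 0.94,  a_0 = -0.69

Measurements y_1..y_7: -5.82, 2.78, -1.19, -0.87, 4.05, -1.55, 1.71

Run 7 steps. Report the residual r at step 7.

resid = 0.8469

step 1: x_pred=5.3402  r=-11.1602  x^+=0.9766  v^+=-3.3809  a^+=-1.0819
step 2: x_pred=-4.5735  r=7.3535  x^+=-1.6983  v^+=-2.6082  a^+=-0.8237
step 3: x_pred=-5.9699  r=4.7799  x^+=-4.1010  v^+=-2.2685  a^+=-0.6558
step 4: x_pred=-7.7610  r=6.8910  x^+=-5.0666  v^+=-1.0610  a^+=-0.4138
step 5: x_pred=-6.8761  r=10.9261  x^+=-2.6040  v^+=1.6986  a^+=-0.0301
step 6: x_pred=-0.3383  r=-1.2117  x^+=-0.8121  v^+=1.2899  a^+=-0.0727
step 7: x_pred=0.8631  r=0.8469  x^+=1.1942  v^+=1.4490  a^+=-0.0430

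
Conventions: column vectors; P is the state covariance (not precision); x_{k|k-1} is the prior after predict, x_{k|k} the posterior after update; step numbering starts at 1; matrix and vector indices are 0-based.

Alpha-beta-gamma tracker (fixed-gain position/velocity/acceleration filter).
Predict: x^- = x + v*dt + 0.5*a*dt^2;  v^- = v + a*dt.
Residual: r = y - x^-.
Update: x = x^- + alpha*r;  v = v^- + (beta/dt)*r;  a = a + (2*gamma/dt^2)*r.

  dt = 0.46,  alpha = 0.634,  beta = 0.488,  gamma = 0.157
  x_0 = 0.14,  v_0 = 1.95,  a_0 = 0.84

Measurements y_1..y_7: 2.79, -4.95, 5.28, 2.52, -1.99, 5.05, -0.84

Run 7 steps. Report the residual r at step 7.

resid = -4.9351

step 1: x_pred=1.1259  r=1.6641  x^+=2.1809  v^+=4.1018  a^+=3.3095
step 2: x_pred=4.4179  r=-9.3679  x^+=-1.5213  v^+=-4.3140  a^+=-10.5919
step 3: x_pred=-4.6264  r=9.9064  x^+=1.6543  v^+=1.3232  a^+=4.1085
step 4: x_pred=2.6976  r=-0.1776  x^+=2.5850  v^+=3.0247  a^+=3.8450
step 5: x_pred=4.3831  r=-6.3731  x^+=0.3426  v^+=-1.9677  a^+=-5.6123
step 6: x_pred=-1.1564  r=6.2064  x^+=2.7785  v^+=2.0347  a^+=3.5975
step 7: x_pred=4.0951  r=-4.9351  x^+=0.9662  v^+=-1.5459  a^+=-3.7258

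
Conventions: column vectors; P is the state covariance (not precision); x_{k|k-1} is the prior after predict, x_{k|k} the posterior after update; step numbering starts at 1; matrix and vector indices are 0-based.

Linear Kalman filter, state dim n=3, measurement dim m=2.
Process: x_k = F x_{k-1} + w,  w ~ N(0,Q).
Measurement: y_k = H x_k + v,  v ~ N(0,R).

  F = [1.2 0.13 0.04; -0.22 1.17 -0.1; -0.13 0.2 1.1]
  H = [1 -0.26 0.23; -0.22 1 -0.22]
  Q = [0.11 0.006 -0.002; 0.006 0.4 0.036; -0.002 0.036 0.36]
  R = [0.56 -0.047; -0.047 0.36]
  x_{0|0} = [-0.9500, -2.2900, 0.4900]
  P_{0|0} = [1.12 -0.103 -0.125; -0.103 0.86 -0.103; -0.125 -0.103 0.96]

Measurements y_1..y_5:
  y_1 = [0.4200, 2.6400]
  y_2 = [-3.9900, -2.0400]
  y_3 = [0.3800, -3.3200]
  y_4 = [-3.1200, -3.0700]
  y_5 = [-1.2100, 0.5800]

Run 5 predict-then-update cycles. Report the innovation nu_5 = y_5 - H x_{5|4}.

innov = [2.1116, 2.9816]

step 1: x^-=[-1.4181, -2.5193, 0.2045]  P^-=[1.6937 -0.2918 -0.3150; -0.2918 1.7127 0.0820; -0.3150 0.0820 1.5707]  S=[2.4495 -1.1440; -1.1440 2.2925]  K=[0.7453 0.1124; 0.0849 0.8096; -0.0383 -0.1039]  nu=[1.1360, 4.8923]  x^+=[-0.0217, 1.5380, -0.3472]  P^+=[0.4957 0.0459 -0.3118; 0.0459 0.3497 0.2371; -0.3118 0.2371 1.5515]
step 2: x^-=[0.1600, 1.8389, -0.0715]  P^-=[0.8191 0.0334 -0.3658; 0.0334 0.8254 0.3242; -0.3658 0.3242 2.4508]  S=[1.3401 -0.3384; -0.3384 1.1509]  K=[0.5697 0.1099; 0.0910 0.6756; 0.0597 -0.0993]  nu=[-3.6554, -3.8594]  x^+=[-2.3466, -1.1012, 0.0937]  P^+=[0.4126 0.0121 -0.4157; 0.0121 0.3306 0.4047; -0.4157 0.4047 2.4307]
step 3: x^-=[-2.9553, -0.7815, 0.1879]  P^-=[0.6817 0.0215 -0.4336; 0.0215 0.7777 0.4634; -0.4336 0.4634 3.6177]  S=[1.2196 -0.3091; -0.3091 1.0904]  K=[0.5009 0.1116; 0.1025 0.6444; 0.1862 -0.1646]  nu=[3.0889, -3.1473]  x^+=[-1.7594, -2.4929, 1.2811]  P^+=[0.3967 -0.0163 -0.5464; -0.0163 0.3529 0.5877; -0.5464 0.5877 3.5269]
step 4: x^-=[-2.3841, -2.6578, 1.1394]  P^-=[0.6414 0.0087 -0.5328; 0.0087 0.7843 0.6149; -0.5328 0.6149 5.0641]  S=[1.1992 -0.3183; -0.3183 1.0945]  K=[0.4629 0.1207; 0.1214 0.6266; 0.3262 -0.2541]  nu=[-1.6890, -0.6861]  x^+=[-3.2487, -3.2928, 0.7628]  P^+=[0.4041 -0.0445 -0.7052; -0.0445 0.3854 0.7969; -0.7052 0.7969 4.8130]
step 5: x^-=[-4.2960, -3.2141, 0.6029]  P^-=[0.6329 -0.0048 -0.6600; -0.0048 0.8007 0.7882; -0.6600 0.7882 6.7606]  S=[1.2092 -0.3366; -0.3366 1.1099]  K=[0.4359 0.1333; 0.1435 0.6096; 0.4715 -0.3561]  nu=[2.1116, 2.9816]  x^+=[-2.9781, -1.0936, 0.5367]  P^+=[0.4225 -0.0747 -0.8870; -0.0747 0.4222 1.0269; -0.8870 1.0269 6.2381]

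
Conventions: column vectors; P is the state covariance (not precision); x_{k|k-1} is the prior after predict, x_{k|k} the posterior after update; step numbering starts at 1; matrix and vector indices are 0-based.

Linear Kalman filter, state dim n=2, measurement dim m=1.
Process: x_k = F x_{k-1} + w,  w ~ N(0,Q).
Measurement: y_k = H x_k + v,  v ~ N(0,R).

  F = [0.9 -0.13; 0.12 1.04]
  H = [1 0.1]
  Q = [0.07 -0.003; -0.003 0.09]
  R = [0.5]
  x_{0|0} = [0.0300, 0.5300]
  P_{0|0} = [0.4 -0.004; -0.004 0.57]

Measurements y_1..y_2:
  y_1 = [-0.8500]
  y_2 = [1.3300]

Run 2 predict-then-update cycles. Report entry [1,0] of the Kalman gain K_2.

step 1: x^-=[-0.0419, 0.5548]  P^-=[0.4046 -0.0405; -0.0405 0.7113]  S=[0.9036]  K=[0.4433; 0.0338]  nu=[-0.8636]  x^+=[-0.4247, 0.5256]  P^+=[0.2270 -0.0541; -0.0541 0.7102]
step 2: x^-=[-0.4505, 0.4956]  P^-=[0.2786 -0.1243; -0.1243 0.8480]  S=[0.7622]  K=[0.3492; -0.0518]  nu=[1.7310]  x^+=[0.1539, 0.4059]  P^+=[0.1856 -0.1105; -0.1105 0.8459]

K[1,0] = -0.0518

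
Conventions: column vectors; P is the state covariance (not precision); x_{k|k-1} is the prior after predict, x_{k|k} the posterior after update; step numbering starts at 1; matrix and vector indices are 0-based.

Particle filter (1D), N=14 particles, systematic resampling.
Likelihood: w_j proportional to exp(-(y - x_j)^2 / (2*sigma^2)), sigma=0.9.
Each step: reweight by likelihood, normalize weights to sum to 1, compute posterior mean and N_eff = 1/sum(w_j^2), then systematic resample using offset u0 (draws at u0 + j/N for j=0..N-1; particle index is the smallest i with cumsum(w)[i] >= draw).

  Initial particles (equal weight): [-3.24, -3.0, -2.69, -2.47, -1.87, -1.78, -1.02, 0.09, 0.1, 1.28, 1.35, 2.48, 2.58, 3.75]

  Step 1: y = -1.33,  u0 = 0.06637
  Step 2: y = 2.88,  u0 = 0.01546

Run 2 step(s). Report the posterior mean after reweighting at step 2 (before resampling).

step 1: w=[0.0244, 0.0415, 0.0741, 0.1040, 0.1938, 0.2048, 0.2187, 0.0668, 0.0657, 0.0035, 0.0028, 0.0000, 0.0000, 0.0000]  mean=-1.5888  Neff=6.4629  idx=[2, 2, 3, 4, 4, 4, 5, 5, 5, 6, 6, 6, 7, 9]
step 2: w=[0.0000, 0.0000, 0.0000, 0.0000, 0.0000, 0.0000, 0.0000, 0.0000, 0.0000, 0.0004, 0.0004, 0.0004, 0.0382, 0.9606]  mean=1.2317  Neff=1.0820  idx=[12, 13, 13, 13, 13, 13, 13, 13, 13, 13, 13, 13, 13, 13]

post_mean = 1.2317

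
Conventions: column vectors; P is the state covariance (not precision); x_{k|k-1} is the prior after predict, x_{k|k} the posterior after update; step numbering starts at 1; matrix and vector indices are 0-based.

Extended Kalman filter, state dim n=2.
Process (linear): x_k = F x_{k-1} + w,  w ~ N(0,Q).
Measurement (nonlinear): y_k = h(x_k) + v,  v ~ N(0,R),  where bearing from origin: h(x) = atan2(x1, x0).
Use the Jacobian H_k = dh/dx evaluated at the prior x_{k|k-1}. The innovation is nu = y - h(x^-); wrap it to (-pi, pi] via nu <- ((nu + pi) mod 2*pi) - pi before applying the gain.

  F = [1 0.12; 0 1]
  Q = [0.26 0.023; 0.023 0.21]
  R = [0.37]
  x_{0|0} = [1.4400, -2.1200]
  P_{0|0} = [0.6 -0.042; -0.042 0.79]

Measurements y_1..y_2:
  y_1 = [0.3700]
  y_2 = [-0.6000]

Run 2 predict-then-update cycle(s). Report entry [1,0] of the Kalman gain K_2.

K[1,0] = 0.6744

step 1: x^-=[1.1856, -2.1200]  P^-=[0.8613 0.0758; 0.0758 1.0000]  H_jac=[0.3593 0.2009]  S=[0.5325]  K=[0.6098; 0.4285]  nu=[1.4309]  x^+=[2.0581, -1.5069]  P^+=[0.6633 -0.0633; -0.0633 0.9022]
step 2: x^-=[1.8773, -1.5069]  P^-=[0.9211 0.0679; 0.0679 1.1122]  H_jac=[0.2600 0.3240]  S=[0.5605]  K=[0.4666; 0.6744]  nu=[0.0764]  x^+=[1.9129, -1.4554]  P^+=[0.7991 -0.1084; -0.1084 0.8573]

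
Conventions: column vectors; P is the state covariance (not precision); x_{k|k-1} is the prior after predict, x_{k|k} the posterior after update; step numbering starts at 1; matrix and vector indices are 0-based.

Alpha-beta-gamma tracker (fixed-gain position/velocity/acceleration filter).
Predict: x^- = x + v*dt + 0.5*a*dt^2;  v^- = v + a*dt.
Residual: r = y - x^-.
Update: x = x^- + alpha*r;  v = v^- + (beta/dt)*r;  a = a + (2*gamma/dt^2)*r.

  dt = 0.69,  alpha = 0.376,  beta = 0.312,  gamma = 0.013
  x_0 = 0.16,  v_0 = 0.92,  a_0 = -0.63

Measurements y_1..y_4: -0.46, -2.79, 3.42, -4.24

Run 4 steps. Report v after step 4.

step 1: x_pred=0.6448  r=-1.1048  x^+=0.2294  v^+=-0.0143  a^+=-0.6903
step 2: x_pred=0.0552  r=-2.8452  x^+=-1.0146  v^+=-1.7771  a^+=-0.8457
step 3: x_pred=-2.4421  r=5.8621  x^+=-0.2380  v^+=0.2900  a^+=-0.5256
step 4: x_pred=-0.1630  r=-4.0770  x^+=-1.6959  v^+=-1.9162  a^+=-0.7482

v_post = -1.9162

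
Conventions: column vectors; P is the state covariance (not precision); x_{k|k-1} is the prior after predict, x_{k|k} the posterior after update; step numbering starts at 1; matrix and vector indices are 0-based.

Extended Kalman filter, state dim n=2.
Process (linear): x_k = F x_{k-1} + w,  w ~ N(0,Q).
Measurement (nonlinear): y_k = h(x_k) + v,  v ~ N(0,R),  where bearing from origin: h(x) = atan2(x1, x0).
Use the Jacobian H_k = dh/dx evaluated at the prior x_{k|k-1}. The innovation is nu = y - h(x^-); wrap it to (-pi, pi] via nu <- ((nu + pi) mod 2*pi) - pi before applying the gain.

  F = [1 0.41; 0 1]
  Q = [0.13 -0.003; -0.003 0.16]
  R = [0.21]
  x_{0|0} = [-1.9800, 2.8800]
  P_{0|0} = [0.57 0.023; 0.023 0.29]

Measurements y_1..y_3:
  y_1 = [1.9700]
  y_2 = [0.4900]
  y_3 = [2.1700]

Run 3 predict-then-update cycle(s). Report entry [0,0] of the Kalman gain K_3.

K[0,0] = -0.5118

step 1: x^-=[-0.7992, 2.8800]  P^-=[0.7676 0.1389; 0.1389 0.4500]  H_jac=[-0.3224 -0.0895]  S=[0.3014]  K=[-0.8623; -0.2822]  nu=[0.1285]  x^+=[-0.9100, 2.8437]  P^+=[0.5435 0.0656; 0.0656 0.4260]
step 2: x^-=[0.2559, 2.8437]  P^-=[0.7989 0.2372; 0.2372 0.5860]  H_jac=[-0.3488 0.0314]  S=[0.3026]  K=[-0.8963; -0.2127]  nu=[-0.9910]  x^+=[1.1442, 3.0545]  P^+=[0.5558 0.1795; 0.1795 0.5723]
step 3: x^-=[2.3966, 3.0545]  P^-=[0.9292 0.4112; 0.4112 0.7323]  H_jac=[-0.2026 0.1590]  S=[0.2402]  K=[-0.5118; 0.1378]  nu=[1.2645]  x^+=[1.7494, 3.2288]  P^+=[0.8663 0.4281; 0.4281 0.7278]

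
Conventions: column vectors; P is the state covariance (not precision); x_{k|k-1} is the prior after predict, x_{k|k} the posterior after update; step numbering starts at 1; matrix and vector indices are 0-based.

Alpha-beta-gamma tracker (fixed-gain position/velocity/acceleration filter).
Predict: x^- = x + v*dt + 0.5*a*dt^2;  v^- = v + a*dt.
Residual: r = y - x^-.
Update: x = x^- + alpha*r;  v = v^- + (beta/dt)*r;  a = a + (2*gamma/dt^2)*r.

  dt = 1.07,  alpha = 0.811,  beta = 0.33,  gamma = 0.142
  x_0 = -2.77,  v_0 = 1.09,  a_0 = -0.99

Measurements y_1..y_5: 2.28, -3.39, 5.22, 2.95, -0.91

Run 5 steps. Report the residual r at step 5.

resid = -5.2712

step 1: x_pred=-2.1704  r=4.4504  x^+=1.4389  v^+=1.4033  a^+=0.1140
step 2: x_pred=3.0056  r=-6.3956  x^+=-2.1812  v^+=-0.4473  a^+=-1.4725
step 3: x_pred=-3.5028  r=8.7228  x^+=3.5714  v^+=0.6673  a^+=0.6912
step 4: x_pred=4.6811  r=-1.7311  x^+=3.2772  v^+=0.8730  a^+=0.2618
step 5: x_pred=4.3612  r=-5.2712  x^+=0.0863  v^+=-0.4725  a^+=-1.0458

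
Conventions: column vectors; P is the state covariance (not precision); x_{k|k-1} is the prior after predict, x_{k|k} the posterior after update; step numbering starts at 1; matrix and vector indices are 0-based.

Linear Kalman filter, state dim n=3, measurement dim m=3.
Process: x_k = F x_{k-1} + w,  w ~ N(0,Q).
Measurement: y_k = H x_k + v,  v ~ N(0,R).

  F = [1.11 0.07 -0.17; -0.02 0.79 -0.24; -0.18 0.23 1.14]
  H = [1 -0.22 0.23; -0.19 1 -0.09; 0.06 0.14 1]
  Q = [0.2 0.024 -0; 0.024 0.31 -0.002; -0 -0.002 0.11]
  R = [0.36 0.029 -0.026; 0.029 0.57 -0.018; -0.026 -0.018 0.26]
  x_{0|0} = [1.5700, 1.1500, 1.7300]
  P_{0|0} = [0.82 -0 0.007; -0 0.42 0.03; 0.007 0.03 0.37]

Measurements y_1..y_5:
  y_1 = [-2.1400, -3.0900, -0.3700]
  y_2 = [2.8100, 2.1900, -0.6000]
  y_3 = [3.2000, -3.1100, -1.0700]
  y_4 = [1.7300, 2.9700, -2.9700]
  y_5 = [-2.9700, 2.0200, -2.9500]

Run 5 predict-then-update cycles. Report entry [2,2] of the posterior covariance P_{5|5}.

step 1: x^-=[1.5291, 0.4619, 1.9541]  P^-=[1.2197 0.0377 -0.2185; 0.0377 0.5825 0.0015; -0.2185 0.0015 0.6525]  S=[1.5252 -0.2755 -0.0377; -0.2755 1.1797 0.0364; -0.0377 0.0364 0.9032]  K=[0.7645 0.0346 -0.1245; 0.0318 0.4926 0.0760; -0.0354 -0.0434 0.7085]  nu=[-4.0169, -3.0855, -2.4805]  x^+=[-1.3397, -1.3744, 0.4729]  P^+=[0.3206 0.0973 -0.0857; 0.0973 0.2955 -0.0371; -0.0857 -0.0371 0.1962]
step 2: x^-=[-1.6637, -1.1725, 0.4642]  P^-=[0.6505 0.1546 -0.1863; 0.1546 0.5160 -0.0483; -0.1863 -0.0483 0.3987]  S=[0.9077 -0.0425 -0.0714; -0.0425 1.0563 0.0048; -0.0714 0.0048 0.6379]  K=[0.6252 0.0709 -0.1276; 0.0592 0.4670 0.0552; -0.0484 -0.0508 0.5919]  nu=[4.1089, 3.0882, -0.8002]  x^+=[1.2265, 0.4686, -0.3652]  P^+=[0.2724 0.1053 -0.0818; 0.1053 0.2832 -0.0416; -0.0818 -0.0416 0.1668]
step 3: x^-=[1.4564, 0.4333, -0.5293]  P^-=[0.5901 0.1604 -0.1643; 0.1604 0.5081 -0.0475; -0.1643 -0.0475 0.3536]  S=[0.8520 -0.0250 -0.0623; -0.0250 1.0442 0.0052; -0.0623 0.0052 0.5954]  K=[0.6005 0.0753 -0.1167; 0.0621 0.4627 0.0584; -0.0456 -0.0499 0.5619]  nu=[1.9607, -3.3143, -0.6887]  x^+=[2.4644, -1.0186, -0.8402]  P^+=[0.2625 0.1053 -0.0778; 0.1053 0.2808 -0.0404; -0.0778 -0.0404 0.1585]
step 4: x^-=[2.8070, -0.6523, -1.6357]  P^-=[0.5760 0.1589 -0.1555; 0.1589 0.5058 -0.0446; -0.1555 -0.0446 0.3414]  S=[0.8416 -0.0235 -0.0577; -0.0235 1.0416 0.0072; -0.0577 0.0072 0.5849]  K=[0.5949 0.0752 -0.1111; 0.0616 0.4614 0.0615; -0.0433 -0.0487 0.5534]  nu=[-0.8443, 4.0084, -1.4114]  x^+=[2.7628, 1.0582, -2.5755]  P^+=[0.2597 0.1046 -0.0759; 0.1046 0.2800 -0.0394; -0.0759 -0.0394 0.1559]
step 5: x^-=[3.5787, 1.3989, -3.1900]  P^-=[0.5717 0.1576 -0.1522; 0.1576 0.5047 -0.0431; -0.1522 -0.0431 0.3377]  S=[0.8390 -0.0239 -0.0558; -0.0239 1.0408 0.0082; -0.0558 0.0082 0.5820]  K=[0.5932 0.0747 -0.1089; 0.0610 0.4608 0.0630; -0.0423 -0.0481 0.5509]  nu=[-5.5072, 1.0140, -0.1706]  x^+=[0.4058, 1.5195, -3.0999]  P^+=[0.2588 0.1041 -0.0752; 0.1041 0.2796 -0.0389; -0.0752 -0.0389 0.1551]

P_post[2,2] = 0.1551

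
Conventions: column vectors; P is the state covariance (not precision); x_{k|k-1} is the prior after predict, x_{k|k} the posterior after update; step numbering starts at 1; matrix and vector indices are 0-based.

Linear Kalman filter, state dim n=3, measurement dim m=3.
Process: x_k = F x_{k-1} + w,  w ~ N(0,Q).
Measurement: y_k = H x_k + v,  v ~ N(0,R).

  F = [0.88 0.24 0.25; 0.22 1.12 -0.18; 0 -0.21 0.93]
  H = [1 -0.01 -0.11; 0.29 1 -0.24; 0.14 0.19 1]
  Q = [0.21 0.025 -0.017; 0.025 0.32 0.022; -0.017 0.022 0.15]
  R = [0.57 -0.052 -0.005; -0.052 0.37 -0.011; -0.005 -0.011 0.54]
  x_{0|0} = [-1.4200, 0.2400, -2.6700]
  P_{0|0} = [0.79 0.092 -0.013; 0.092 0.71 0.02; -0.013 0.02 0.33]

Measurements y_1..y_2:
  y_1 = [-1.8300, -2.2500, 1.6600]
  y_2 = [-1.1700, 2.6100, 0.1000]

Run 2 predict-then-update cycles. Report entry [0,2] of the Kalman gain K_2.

step 1: x^-=[-1.8595, 0.4370, -2.5335]  P^-=[0.9188 0.4556 -0.0003; 0.4556 1.2979 -0.1856; -0.0003 -0.1856 0.4589]  S=[1.4851 0.6879 0.1621; 0.6879 2.1249 0.0745; 0.1621 0.0745 1.0174]  K=[0.5265 0.1653 0.1153; -0.0195 0.6976 0.0747; -0.0098 -0.1511 0.4290]  nu=[-0.2448, -2.7558, 4.3708]  x^+=[-1.9403, -1.1541, -0.2398]  P^+=[0.2933 -0.0464 0.0255; -0.0464 0.2689 -0.0118; 0.0255 -0.0118 0.2320]
step 2: x^-=[-2.0444, -1.6763, 0.0193]  P^-=[0.4573 0.0900 0.0509; 0.0900 0.6589 -0.0855; 0.0509 -0.0855 0.3672]  S=[1.0187 0.1689 0.0871; 0.1689 1.1747 -0.0063; 0.0871 -0.0063 0.9265]  K=[0.4137 0.1202 0.1044; -0.0141 0.6030 0.0619; 0.0002 -0.1332 0.3855]  nu=[0.8597, 4.8838, 0.6854]  x^+=[-1.0299, 1.2989, -0.3667]  P^+=[0.2317 -0.0387 0.0279; -0.0387 0.2316 -0.0117; 0.0279 -0.0117 0.2080]

K[0,2] = 0.1044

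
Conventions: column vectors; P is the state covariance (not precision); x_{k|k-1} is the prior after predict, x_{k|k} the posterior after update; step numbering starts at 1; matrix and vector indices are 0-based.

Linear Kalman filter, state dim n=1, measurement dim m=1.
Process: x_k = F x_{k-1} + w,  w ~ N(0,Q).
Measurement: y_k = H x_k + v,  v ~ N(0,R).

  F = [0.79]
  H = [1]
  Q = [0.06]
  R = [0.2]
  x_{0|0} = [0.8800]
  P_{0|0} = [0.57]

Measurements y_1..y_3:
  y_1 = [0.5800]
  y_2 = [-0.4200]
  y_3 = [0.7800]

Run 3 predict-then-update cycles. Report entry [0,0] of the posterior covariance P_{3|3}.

P_post[0,0] = 0.0719

step 1: x^-=[0.6952]  P^-=[0.4157]  S=[0.6157]  K=[0.6752]  nu=[-0.1152]  x^+=[0.6174]  P^+=[0.1350]
step 2: x^-=[0.4878]  P^-=[0.1443]  S=[0.3443]  K=[0.4191]  nu=[-0.9078]  x^+=[0.1073]  P^+=[0.0838]
step 3: x^-=[0.0848]  P^-=[0.1123]  S=[0.3123]  K=[0.3596]  nu=[0.6952]  x^+=[0.3348]  P^+=[0.0719]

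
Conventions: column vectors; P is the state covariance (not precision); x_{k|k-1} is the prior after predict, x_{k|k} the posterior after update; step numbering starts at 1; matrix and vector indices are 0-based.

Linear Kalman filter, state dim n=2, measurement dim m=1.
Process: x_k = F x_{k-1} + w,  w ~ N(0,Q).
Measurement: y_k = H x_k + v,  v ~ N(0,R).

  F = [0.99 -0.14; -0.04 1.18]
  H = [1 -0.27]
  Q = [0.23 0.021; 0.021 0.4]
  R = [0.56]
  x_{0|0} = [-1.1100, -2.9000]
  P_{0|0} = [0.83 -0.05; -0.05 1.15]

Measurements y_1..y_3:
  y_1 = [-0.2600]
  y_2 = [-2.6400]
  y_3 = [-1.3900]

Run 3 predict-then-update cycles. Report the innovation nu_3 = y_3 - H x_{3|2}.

innov = [-0.4146]

step 1: x^-=[-0.6929, -3.3776]  P^-=[1.0799 -0.2605; -0.2605 2.0073]  S=[1.9269]  K=[0.5969; -0.4165]  nu=[-0.4791]  x^+=[-0.9789, -3.1781]  P^+=[0.3933 0.2185; 0.2185 1.6731]
step 2: x^-=[-0.5241, -3.7110]  P^-=[0.5877 -0.0145; -0.0145 2.7096]  S=[1.3530]  K=[0.4372; -0.5514]  nu=[-3.1178]  x^+=[-1.8874, -1.9918]  P^+=[0.3290 0.3117; 0.3117 2.2982]
step 3: x^-=[-1.5896, -2.2748]  P^-=[0.5111 -0.0058; -0.0058 3.5711]  S=[1.3346]  K=[0.3841; -0.7268]  nu=[-0.4146]  x^+=[-1.7489, -1.9735]  P^+=[0.3142 0.3668; 0.3668 2.8661]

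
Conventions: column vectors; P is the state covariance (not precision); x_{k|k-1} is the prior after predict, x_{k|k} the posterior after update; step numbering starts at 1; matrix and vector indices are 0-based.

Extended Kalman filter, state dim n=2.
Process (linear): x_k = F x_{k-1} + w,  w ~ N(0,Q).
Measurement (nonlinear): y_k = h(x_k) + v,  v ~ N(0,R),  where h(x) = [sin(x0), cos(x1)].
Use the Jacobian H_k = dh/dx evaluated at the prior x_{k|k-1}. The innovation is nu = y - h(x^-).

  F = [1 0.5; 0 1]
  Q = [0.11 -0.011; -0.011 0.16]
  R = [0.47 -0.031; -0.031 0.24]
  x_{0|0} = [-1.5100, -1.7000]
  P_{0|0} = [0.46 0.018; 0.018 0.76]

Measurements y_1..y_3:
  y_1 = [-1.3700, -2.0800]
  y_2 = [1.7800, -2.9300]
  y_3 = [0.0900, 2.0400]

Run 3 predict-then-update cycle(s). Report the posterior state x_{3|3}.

x_post = [-5.8510, -3.1420]

step 1: x^-=[-2.3600, -1.7000]  P^-=[0.7780 0.3870; 0.3870 0.9200]  H_jac=[-0.7098 0.0000; 0.0000 0.9917]  S=[0.8620 -0.3034; -0.3034 1.1447]  K=[-0.5764 0.1825; -0.0421 0.7858]  nu=[-0.6656, -1.9512]  x^+=[-2.3324, -3.2053]  P^+=[0.3897 0.0622; 0.0622 0.1915]
step 2: x^-=[-3.9350, -3.2053]  P^-=[0.6097 0.1469; 0.1469 0.3515]  H_jac=[-0.7014 0.0000; 0.0000 -0.0636]  S=[0.7700 -0.0244; -0.0244 0.2414]  K=[-0.5585 -0.0953; -0.1372 -0.1066]  nu=[1.0672, -1.9320]  x^+=[-4.3470, -3.1459]  P^+=[0.3700 0.0872; 0.0872 0.3350]
step 3: x^-=[-5.9199, -3.1459]  P^-=[0.6510 0.2437; 0.2437 0.4950]  H_jac=[0.9347 0.0000; 0.0000 -0.0043]  S=[1.0388 -0.0320; -0.0320 0.2400]  K=[0.5881 0.0740; 0.2200 0.0205]  nu=[-0.2654, 3.0400]  x^+=[-5.8510, -3.1420]  P^+=[0.2932 0.1099; 0.1099 0.4449]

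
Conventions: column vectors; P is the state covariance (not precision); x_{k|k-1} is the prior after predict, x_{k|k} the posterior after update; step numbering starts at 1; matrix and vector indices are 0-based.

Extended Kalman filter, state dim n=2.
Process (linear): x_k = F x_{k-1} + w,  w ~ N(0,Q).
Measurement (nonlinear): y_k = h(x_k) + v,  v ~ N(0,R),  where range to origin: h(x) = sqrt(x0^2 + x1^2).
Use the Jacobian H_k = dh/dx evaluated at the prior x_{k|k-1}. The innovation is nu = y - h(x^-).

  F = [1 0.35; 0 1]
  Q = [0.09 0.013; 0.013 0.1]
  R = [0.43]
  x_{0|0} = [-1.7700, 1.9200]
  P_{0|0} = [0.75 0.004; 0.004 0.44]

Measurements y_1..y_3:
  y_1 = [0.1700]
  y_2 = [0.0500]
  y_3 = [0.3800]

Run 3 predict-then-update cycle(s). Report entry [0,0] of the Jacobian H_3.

step 1: x^-=[-1.0980, 1.9200]  P^-=[0.8967 0.1710; 0.1710 0.5400]  H_jac=[-0.4964 0.8681]  S=[0.9105]  K=[-0.3259; 0.4216]  nu=[-2.0418]  x^+=[-0.4327, 1.0592]  P^+=[0.8000 0.2961; 0.2961 0.3782]
step 2: x^-=[-0.0619, 1.0592]  P^-=[1.1436 0.4414; 0.4414 0.4782]  H_jac=[-0.0584 0.9983]  S=[0.8590]  K=[0.4353; 0.5257]  nu=[-1.0110]  x^+=[-0.5021, 0.5277]  P^+=[0.9808 0.2449; 0.2449 0.2408]
step 3: x^-=[-0.3174, 0.5277]  P^-=[1.2717 0.3421; 0.3421 0.3408]  H_jac=[-0.5154 0.8570]  S=[0.7158]  K=[-0.5060; 0.1616]  nu=[-0.2358]  x^+=[-0.1981, 0.4896]  P^+=[1.0884 0.4007; 0.4007 0.3221]

H_jac[0,0] = -0.5154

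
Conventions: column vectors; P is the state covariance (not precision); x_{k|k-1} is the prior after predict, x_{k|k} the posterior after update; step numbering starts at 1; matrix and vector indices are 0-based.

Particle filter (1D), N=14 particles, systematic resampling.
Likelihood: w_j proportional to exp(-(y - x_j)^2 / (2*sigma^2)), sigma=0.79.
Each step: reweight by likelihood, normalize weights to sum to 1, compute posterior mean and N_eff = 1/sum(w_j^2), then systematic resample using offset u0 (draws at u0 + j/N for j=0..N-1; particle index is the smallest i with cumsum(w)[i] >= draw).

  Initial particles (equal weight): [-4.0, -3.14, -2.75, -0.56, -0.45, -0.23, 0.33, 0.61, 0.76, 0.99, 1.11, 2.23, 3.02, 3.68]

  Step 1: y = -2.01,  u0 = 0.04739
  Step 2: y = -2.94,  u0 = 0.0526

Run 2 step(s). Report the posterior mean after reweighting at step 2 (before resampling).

step 1: w=[0.0284, 0.2441, 0.4378, 0.1260, 0.0966, 0.0536, 0.0084, 0.0028, 0.0015, 0.0005, 0.0003, 0.0000, 0.0000, 0.0000]  mean=-2.2041  Neff=3.5687  idx=[1, 1, 1, 1, 2, 2, 2, 2, 2, 2, 3, 3, 4, 5]
step 2: w=[0.0995, 0.0995, 0.0995, 0.0995, 0.0998, 0.0998, 0.0998, 0.0998, 0.0998, 0.0998, 0.0011, 0.0011, 0.0007, 0.0003]  mean=-2.8980  Neff=10.0640  idx=[0, 1, 1, 2, 3, 4, 4, 5, 6, 6, 7, 8, 9, 9]

post_mean = -2.8980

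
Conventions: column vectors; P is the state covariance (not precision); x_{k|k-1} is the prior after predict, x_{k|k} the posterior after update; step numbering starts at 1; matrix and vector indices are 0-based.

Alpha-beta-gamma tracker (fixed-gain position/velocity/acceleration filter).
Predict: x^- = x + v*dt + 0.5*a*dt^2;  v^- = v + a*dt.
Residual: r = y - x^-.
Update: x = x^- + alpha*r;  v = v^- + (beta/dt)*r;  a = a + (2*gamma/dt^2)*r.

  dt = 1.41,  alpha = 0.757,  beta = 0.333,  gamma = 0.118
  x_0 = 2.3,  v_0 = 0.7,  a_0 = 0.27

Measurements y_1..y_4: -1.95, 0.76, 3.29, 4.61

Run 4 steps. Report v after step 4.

v_post = 1.0960

step 1: x_pred=3.5554  r=-5.5054  x^+=-0.6122  v^+=-0.2195  a^+=-0.3835
step 2: x_pred=-1.3029  r=2.0629  x^+=0.2587  v^+=-0.2731  a^+=-0.1386
step 3: x_pred=-0.2641  r=3.5541  x^+=2.4263  v^+=0.3708  a^+=0.2833
step 4: x_pred=3.2308  r=1.3792  x^+=4.2748  v^+=1.0960  a^+=0.4470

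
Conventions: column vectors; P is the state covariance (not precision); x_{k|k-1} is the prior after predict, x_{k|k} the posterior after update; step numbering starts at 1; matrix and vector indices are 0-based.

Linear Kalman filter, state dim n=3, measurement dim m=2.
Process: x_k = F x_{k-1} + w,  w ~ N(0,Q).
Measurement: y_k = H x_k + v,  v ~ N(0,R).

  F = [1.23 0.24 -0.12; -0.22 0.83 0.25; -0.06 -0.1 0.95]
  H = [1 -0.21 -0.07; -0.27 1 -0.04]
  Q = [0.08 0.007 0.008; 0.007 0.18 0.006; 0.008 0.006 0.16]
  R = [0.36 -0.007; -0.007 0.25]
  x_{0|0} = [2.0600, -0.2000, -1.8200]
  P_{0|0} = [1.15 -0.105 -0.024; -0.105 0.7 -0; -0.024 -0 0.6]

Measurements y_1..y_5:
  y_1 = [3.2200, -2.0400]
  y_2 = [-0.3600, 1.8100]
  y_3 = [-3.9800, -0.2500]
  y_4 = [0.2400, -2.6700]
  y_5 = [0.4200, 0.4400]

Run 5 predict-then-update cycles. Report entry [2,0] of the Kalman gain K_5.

step 1: x^-=[2.7042, -1.0742, -1.8326]  P^-=[1.8139 -0.2924 -0.1759; -0.2924 0.7964 0.1139; -0.1759 0.1139 0.7141]  S=[2.3633 -0.9743; -0.9743 1.3247]  K=[0.8001 0.0033; 0.1049 0.7345; -0.0924 0.0323]  nu=[0.1619, -0.3090]  x^+=[2.8327, -1.2841, -1.8575]  P^+=[0.3062 0.0788 0.0235; 0.0788 0.2059 0.0425; 0.0235 0.0425 0.6868]
step 2: x^-=[3.3990, -2.1534, -1.8062]  P^-=[0.6022 0.0270 -0.0708; 0.0270 0.3658 0.1811; -0.0708 0.1811 0.7731]  S=[0.9860 -0.2253; -0.2253 0.6304]  K=[0.6119 0.0082; 0.0697 0.5822; -0.1131 0.2281]  nu=[-4.3376, 4.8089]  x^+=[0.7843, 0.3440, -0.2187]  P^+=[0.2352 0.0624 0.0275; 0.0624 0.1657 0.0939; 0.0275 0.0939 0.7161]
step 3: x^-=[1.0735, 0.0583, -0.2892]  P^-=[0.4791 0.0207 -0.0487; 0.0207 0.3634 0.2292; -0.0487 0.2292 0.7886]  S=[0.8638 -0.2016; -0.2016 0.6190]  K=[0.5555 0.0086; 0.0525 0.5804; -0.1044 0.3065]  nu=[-5.0615, -0.0301]  x^+=[-1.7385, -0.2251, 0.2300]  P^+=[0.2144 0.0575 0.0340; 0.0575 0.1648 0.1149; 0.0340 0.1149 0.7081]
step 4: x^-=[-2.2200, 0.2532, 0.3453]  P^-=[0.4413 0.0230 -0.0329; 0.0230 0.3711 0.2418; -0.0329 0.2418 0.7764]  S=[0.8235 -0.1918; -0.1918 0.6220]  K=[0.5358 0.0128; 0.0493 0.5863; -0.0920 0.3247]  nu=[2.5373, -3.5087]  x^+=[-0.9053, -1.6788, -1.0275]  P^+=[0.2074 0.0570 0.0382; 0.0570 0.1664 0.1198; 0.0382 0.1198 0.6924]
step 5: x^-=[-1.3932, -1.4511, -0.7539]  P^-=[0.4288 0.0264 -0.0243; 0.0264 0.3727 0.2407; -0.0243 0.2407 0.7609]  S=[0.8084 -0.1853; -0.1853 0.6211]  K=[0.5293 0.0156; 0.0498 0.5879; -0.0843 0.3240]  nu=[1.4557, 1.4848]  x^+=[-0.5995, -0.5057, -0.3955]  P^+=[0.2053 0.0572 0.0401; 0.0572 0.1669 0.1196; 0.0401 0.1196 0.6798]

K[2,0] = -0.0843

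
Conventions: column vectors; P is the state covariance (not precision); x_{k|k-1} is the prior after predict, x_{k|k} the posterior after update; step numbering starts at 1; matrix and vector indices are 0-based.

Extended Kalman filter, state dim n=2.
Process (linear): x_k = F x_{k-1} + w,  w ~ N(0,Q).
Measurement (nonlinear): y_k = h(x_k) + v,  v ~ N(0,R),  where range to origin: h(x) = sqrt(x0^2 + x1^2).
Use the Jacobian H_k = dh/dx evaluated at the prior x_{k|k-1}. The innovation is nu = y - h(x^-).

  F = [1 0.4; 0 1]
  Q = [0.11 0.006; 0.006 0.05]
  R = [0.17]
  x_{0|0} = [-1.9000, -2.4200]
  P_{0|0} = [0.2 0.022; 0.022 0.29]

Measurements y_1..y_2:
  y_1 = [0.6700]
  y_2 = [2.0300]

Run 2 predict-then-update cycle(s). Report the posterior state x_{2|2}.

step 1: x^-=[-2.8680, -2.4200]  P^-=[0.3740 0.1440; 0.1440 0.3400]  H_jac=[-0.7643 -0.6449]  S=[0.6718]  K=[-0.5637; -0.4902]  nu=[-3.0826]  x^+=[-1.1303, -0.9089]  P^+=[0.1605 -0.0416; -0.0416 0.1786]
step 2: x^-=[-1.4939, -0.9089]  P^-=[0.2658 0.0358; 0.0358 0.2286]  H_jac=[-0.8543 -0.5198]  S=[0.4575]  K=[-0.5369; -0.3265]  nu=[0.2813]  x^+=[-1.6450, -1.0008]  P^+=[0.1339 -0.0444; -0.0444 0.1798]

x_post = [-1.6450, -1.0008]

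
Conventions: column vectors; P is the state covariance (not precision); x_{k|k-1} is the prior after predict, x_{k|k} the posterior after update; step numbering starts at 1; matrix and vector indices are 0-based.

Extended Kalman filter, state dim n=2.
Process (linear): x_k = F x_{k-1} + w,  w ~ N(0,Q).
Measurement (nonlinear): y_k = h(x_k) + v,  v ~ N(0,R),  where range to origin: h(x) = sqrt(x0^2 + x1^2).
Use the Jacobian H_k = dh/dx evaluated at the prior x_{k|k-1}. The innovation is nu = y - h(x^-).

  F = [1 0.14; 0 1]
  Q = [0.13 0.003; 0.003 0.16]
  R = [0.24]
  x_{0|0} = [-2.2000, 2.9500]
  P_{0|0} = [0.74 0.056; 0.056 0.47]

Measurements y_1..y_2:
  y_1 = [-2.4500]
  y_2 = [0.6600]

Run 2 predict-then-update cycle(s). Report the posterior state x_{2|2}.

x_post = [0.5663, -0.4293]

step 1: x^-=[-1.7870, 2.9500]  P^-=[0.8949 0.1248; 0.1248 0.6300]  H_jac=[-0.5181 0.8553]  S=[0.8305]  K=[-0.4298; 0.5710]  nu=[-5.8990]  x^+=[0.7482, -0.4181]  P^+=[0.7415 0.3286; 0.3286 0.3593]
step 2: x^-=[0.6896, -0.4181]  P^-=[0.9705 0.3819; 0.3819 0.5193]  H_jac=[0.8551 -0.5185]  S=[0.7506]  K=[0.8419; 0.0764]  nu=[-0.1465]  x^+=[0.5663, -0.4293]  P^+=[0.4386 0.3336; 0.3336 0.5149]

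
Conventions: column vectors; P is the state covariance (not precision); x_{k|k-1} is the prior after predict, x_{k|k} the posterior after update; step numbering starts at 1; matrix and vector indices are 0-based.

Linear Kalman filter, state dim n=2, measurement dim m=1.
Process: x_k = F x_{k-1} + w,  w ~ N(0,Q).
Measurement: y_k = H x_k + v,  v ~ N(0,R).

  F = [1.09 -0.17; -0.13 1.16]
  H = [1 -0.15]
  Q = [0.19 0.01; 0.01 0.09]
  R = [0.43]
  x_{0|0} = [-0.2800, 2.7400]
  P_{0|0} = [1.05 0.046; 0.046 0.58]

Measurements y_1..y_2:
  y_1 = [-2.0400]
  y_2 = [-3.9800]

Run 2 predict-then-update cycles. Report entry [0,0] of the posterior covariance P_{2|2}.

P_post[0,0] = 0.2474

step 1: x^-=[-0.7710, 3.2148]  P^-=[1.4372 -0.1940; -0.1940 0.8743]  S=[1.9451]  K=[0.7539; -0.1672]  nu=[-0.7868]  x^+=[-1.3641, 3.3463]  P^+=[0.3318 0.0511; 0.0511 0.8200]
step 2: x^-=[-2.0558, 4.0591]  P^-=[0.5890 -0.1330; -0.1330 1.1835]  S=[1.0855]  K=[0.5610; -0.2860]  nu=[-1.3154]  x^+=[-2.7936, 4.4353]  P^+=[0.2474 0.0412; 0.0412 1.0947]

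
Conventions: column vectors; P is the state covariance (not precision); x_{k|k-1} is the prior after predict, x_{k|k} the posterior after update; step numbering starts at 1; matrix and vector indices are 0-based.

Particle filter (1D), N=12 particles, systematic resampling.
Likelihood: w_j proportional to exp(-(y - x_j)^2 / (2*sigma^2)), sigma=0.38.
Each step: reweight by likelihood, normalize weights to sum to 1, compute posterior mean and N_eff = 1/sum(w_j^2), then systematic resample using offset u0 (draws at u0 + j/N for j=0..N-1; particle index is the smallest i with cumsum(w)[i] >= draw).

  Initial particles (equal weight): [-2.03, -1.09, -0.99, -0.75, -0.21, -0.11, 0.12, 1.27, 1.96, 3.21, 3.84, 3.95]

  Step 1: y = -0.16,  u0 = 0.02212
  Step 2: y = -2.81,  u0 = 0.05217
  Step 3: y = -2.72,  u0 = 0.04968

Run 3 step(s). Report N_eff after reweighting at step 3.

step 1: w=[0.0000, 0.0157, 0.0289, 0.0940, 0.3110, 0.3110, 0.2391, 0.0003, 0.0000, 0.0000, 0.0000, 0.0000]  mean=-0.1867  Neff=3.8379  idx=[2, 3, 4, 4, 4, 4, 5, 5, 5, 6, 6, 6]
step 2: w=[0.9617, 0.0383, 0.0000, 0.0000, 0.0000, 0.0000, 0.0000, 0.0000, 0.0000, 0.0000, 0.0000, 0.0000]  mean=-0.9808  Neff=1.0795  idx=[0, 0, 0, 0, 0, 0, 0, 0, 0, 0, 0, 1]
step 3: w=[0.0905, 0.0905, 0.0905, 0.0905, 0.0905, 0.0905, 0.0905, 0.0905, 0.0905, 0.0905, 0.0905, 0.0042]  mean=-0.9890  Neff=11.0904  idx=[0, 1, 2, 3, 4, 5, 6, 6, 7, 8, 9, 10]

N_eff = 11.0904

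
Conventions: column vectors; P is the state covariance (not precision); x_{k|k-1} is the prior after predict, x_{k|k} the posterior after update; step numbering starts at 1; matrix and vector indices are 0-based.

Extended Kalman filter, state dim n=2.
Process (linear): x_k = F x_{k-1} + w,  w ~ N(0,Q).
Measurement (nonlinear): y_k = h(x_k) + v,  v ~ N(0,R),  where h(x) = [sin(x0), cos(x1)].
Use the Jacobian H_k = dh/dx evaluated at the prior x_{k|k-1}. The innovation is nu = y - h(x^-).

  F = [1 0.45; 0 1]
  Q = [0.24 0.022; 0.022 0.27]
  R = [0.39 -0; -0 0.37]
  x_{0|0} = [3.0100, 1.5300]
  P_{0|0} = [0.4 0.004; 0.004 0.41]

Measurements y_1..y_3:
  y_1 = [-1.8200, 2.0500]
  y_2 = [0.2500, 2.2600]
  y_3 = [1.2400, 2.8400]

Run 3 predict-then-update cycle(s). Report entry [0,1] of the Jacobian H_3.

step 1: x^-=[3.6985, 1.5300]  P^-=[0.7266 0.2105; 0.2105 0.6800]  H_jac=[-0.8489 0.0000; 0.0000 -0.9992]  S=[0.9136 0.1785; 0.1785 1.0489]  K=[-0.6578 -0.0885; -0.0714 -0.6356]  nu=[-1.2914, 2.0092]  x^+=[4.3702, 0.3451]  P^+=[0.3022 0.0328; 0.0328 0.2354]
step 2: x^-=[4.5254, 0.3451]  P^-=[0.6194 0.1607; 0.1607 0.5054]  H_jac=[-0.1859 0.0000; 0.0000 -0.3382]  S=[0.4114 0.0101; 0.0101 0.4278]  K=[-0.2769 -0.1205; -0.0628 -0.3981]  nu=[1.2326, 1.3189]  x^+=[4.0252, -0.2574]  P^+=[0.5810 0.1318; 0.1318 0.4355]
step 3: x^-=[3.9093, -0.2574]  P^-=[1.0278 0.3498; 0.3498 0.7055]  H_jac=[-0.7195 0.0000; 0.0000 0.2546]  S=[0.9220 -0.0641; -0.0641 0.4157]  K=[-0.7956 0.0916; -0.2456 0.3942]  nu=[1.9345, 1.8730]  x^+=[2.5417, 0.0058]  P^+=[0.4313 0.1331; 0.1331 0.5729]

H_jac[0,1] = 0.0000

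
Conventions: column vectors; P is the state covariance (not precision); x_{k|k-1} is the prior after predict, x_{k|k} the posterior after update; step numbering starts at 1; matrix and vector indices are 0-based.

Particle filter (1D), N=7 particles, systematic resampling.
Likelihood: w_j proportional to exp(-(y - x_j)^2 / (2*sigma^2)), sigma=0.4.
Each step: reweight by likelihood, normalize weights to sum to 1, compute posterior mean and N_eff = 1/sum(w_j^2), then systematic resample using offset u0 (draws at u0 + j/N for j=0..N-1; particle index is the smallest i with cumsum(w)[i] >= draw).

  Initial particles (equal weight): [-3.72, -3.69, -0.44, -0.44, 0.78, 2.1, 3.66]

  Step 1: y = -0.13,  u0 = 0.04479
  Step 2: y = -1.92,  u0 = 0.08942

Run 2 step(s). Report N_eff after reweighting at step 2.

step 1: w=[0.0000, 0.0000, 0.4758, 0.4758, 0.0483, 0.0000, 0.0000]  mean=-0.3811  Neff=2.1969  idx=[2, 2, 2, 2, 3, 3, 3]
step 2: w=[0.1429, 0.1429, 0.1429, 0.1429, 0.1429, 0.1429, 0.1429]  mean=-0.4400  Neff=7.0000  idx=[0, 1, 2, 3, 4, 5, 6]

N_eff = 7.0000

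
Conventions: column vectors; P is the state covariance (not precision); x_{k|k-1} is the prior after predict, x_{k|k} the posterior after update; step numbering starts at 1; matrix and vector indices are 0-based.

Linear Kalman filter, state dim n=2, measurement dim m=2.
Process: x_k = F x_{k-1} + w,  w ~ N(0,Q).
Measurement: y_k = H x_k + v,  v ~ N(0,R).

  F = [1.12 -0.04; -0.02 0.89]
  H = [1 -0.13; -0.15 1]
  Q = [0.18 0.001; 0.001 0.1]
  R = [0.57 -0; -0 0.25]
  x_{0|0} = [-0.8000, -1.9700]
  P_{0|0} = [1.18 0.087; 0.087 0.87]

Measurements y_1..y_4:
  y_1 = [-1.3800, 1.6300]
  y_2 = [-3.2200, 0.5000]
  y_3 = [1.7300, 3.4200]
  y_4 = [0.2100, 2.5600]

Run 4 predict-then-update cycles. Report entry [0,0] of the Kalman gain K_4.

K[0,0] = 0.4828

step 1: x^-=[-0.8172, -1.7373]  P^-=[1.6538 0.0304; 0.0304 0.7865]  S=[2.2292 -0.3193; -0.3193 1.0646]  K=[0.7427 0.0183; 0.0763 0.7574]  nu=[-0.7886, 3.2447]  x^+=[-1.3435, 0.6600]  P^+=[0.4324 0.0694; 0.0694 0.1998]
step 2: x^-=[-1.5312, 0.6143]  P^-=[0.7165 0.0535; 0.0535 0.2559]  S=[1.2769 -0.0862; -0.0862 0.5060]  K=[0.5548 -0.0122; 0.0495 0.4984]  nu=[-1.6090, -0.3440]  x^+=[-2.4197, 0.3633]  P^+=[0.3221 0.0453; 0.0453 0.1314]
step 3: x^-=[-2.7246, 0.3717]  P^-=[0.5803 0.0343; 0.0343 0.2026]  S=[1.1448 -0.0784; -0.0784 0.4554]  K=[0.5010 -0.0296; 0.0371 0.4400]  nu=[4.5029, 2.6396]  x^+=[-0.5469, 1.7001]  P^+=[0.2902 0.0361; 0.0361 0.1154]
step 4: x^-=[-0.6806, 1.5240]  P^-=[0.5410 0.0264; 0.0264 0.1903]  S=[1.1074 -0.0789; -0.0789 0.4445]  K=[0.4828 -0.0374; 0.0318 0.4247]  nu=[1.0887, 0.9339]  x^+=[-0.1898, 1.9553]  P^+=[0.2794 0.0326; 0.0326 0.1111]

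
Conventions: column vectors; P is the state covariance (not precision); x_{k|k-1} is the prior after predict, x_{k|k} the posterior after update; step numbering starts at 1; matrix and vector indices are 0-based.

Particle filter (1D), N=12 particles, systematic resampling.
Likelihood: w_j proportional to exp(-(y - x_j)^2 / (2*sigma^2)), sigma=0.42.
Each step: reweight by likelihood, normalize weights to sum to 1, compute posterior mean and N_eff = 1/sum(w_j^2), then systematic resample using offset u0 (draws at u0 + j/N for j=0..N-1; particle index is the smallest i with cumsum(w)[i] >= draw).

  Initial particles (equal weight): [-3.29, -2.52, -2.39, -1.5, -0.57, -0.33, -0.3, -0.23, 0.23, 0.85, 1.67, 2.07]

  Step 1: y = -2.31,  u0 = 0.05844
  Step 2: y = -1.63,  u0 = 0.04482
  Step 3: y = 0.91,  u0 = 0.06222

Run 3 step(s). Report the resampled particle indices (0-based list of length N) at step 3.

resampled_idx = [8, 8, 8, 9, 9, 9, 10, 10, 10, 11, 11, 11]

step 1: w=[0.0315, 0.4230, 0.4707, 0.0746, 0.0001, 0.0000, 0.0000, 0.0000, 0.0000, 0.0000, 0.0000, 0.0000]  mean=-2.4067  Neff=2.4564  idx=[1, 1, 1, 1, 1, 2, 2, 2, 2, 2, 2, 3]
step 2: w=[0.0400, 0.0400, 0.0400, 0.0400, 0.0400, 0.0734, 0.0734, 0.0734, 0.0734, 0.0734, 0.0734, 0.3597]  mean=-2.0958  Neff=5.8922  idx=[1, 3, 5, 6, 7, 8, 9, 10, 11, 11, 11, 11]
step 3: w=[0.0000, 0.0000, 0.0000, 0.0000, 0.0000, 0.0000, 0.0000, 0.0000, 0.2500, 0.2500, 0.2500, 0.2500]  mean=-1.5000  Neff=4.0000  idx=[8, 8, 8, 9, 9, 9, 10, 10, 10, 11, 11, 11]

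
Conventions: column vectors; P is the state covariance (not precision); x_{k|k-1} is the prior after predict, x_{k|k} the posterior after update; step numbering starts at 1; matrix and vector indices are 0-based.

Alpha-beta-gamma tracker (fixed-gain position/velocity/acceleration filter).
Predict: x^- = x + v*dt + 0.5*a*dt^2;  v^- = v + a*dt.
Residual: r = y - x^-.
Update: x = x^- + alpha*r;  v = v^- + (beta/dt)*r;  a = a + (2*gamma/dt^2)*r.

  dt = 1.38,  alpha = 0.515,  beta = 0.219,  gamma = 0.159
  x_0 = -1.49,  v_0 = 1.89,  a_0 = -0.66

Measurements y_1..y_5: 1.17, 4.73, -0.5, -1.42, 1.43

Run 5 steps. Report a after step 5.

step 1: x_pred=0.4897  r=0.6803  x^+=0.8401  v^+=1.0872  a^+=-0.5464
step 2: x_pred=1.8201  r=2.9099  x^+=3.3187  v^+=0.7949  a^+=-0.0605
step 3: x_pred=4.3580  r=-4.8580  x^+=1.8561  v^+=-0.0595  a^+=-0.8717
step 4: x_pred=0.9439  r=-2.3639  x^+=-0.2735  v^+=-1.6376  a^+=-1.2664
step 5: x_pred=-3.7393  r=5.1693  x^+=-1.0771  v^+=-2.5650  a^+=-0.4033

a_post = -0.4033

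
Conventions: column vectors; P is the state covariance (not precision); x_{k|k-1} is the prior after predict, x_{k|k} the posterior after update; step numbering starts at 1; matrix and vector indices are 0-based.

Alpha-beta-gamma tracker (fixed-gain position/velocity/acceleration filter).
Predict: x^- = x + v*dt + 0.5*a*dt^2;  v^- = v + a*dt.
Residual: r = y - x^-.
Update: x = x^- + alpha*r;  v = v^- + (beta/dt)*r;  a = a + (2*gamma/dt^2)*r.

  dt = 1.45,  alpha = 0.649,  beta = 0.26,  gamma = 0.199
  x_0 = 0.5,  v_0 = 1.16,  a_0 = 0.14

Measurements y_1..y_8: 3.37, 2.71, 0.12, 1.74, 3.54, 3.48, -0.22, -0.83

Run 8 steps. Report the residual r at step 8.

resid = -1.1672

step 1: x_pred=2.3292  r=1.0408  x^+=3.0047  v^+=1.5496  a^+=0.3370
step 2: x_pred=5.6059  r=-2.8959  x^+=3.7265  v^+=1.5190  a^+=-0.2112
step 3: x_pred=5.7071  r=-5.5871  x^+=2.0811  v^+=0.2110  a^+=-1.2688
step 4: x_pred=1.0532  r=0.6868  x^+=1.4989  v^+=-1.5056  a^+=-1.1388
step 5: x_pred=-1.8813  r=5.4213  x^+=1.6371  v^+=-2.1847  a^+=-0.1125
step 6: x_pred=-1.6491  r=5.1291  x^+=1.6797  v^+=-1.4282  a^+=0.8584
step 7: x_pred=0.5111  r=-0.7311  x^+=0.0366  v^+=-0.3147  a^+=0.7200
step 8: x_pred=0.3372  r=-1.1672  x^+=-0.4203  v^+=0.5200  a^+=0.4990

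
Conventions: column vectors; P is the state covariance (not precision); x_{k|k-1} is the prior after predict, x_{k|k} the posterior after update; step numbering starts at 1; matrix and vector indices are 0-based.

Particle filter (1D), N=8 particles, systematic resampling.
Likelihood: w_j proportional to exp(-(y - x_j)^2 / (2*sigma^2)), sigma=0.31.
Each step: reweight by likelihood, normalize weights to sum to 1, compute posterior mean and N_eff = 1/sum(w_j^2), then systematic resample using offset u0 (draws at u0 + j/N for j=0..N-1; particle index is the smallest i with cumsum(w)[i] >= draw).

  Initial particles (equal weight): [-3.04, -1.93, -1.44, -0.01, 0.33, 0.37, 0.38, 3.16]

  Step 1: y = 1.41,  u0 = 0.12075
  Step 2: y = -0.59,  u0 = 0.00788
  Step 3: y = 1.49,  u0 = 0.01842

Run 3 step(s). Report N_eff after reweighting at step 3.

N_eff = 7.6695

step 1: w=[0.0000, 0.0000, 0.0000, 0.0028, 0.2327, 0.3617, 0.4028, 0.0000]  mean=0.3637  Neff=2.8799  idx=[4, 5, 5, 5, 6, 6, 6, 6]
step 2: w=[0.1826, 0.1235, 0.1235, 0.1235, 0.1117, 0.1117, 0.1117, 0.1117]  mean=0.3672  Neff=7.7497  idx=[0, 0, 1, 2, 3, 4, 5, 6]
step 3: w=[0.0817, 0.0817, 0.1313, 0.1313, 0.1313, 0.1475, 0.1475, 0.1475]  mean=0.3679  Neff=7.6695  idx=[0, 1, 2, 3, 4, 5, 6, 7]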